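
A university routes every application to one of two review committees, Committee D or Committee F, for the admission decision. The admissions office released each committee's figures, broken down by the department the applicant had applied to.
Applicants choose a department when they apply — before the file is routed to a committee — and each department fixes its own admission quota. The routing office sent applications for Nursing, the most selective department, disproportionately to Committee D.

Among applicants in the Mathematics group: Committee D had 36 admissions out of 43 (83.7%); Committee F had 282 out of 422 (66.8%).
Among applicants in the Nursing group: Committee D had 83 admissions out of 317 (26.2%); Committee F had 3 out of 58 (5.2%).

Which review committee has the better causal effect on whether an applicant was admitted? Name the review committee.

Committee D is higher inside every department stratum but Committee F is higher in aggregate. Whether to stratify depends on how department relates to the review committee.
The imbalance in department arose from how applicants were allocated, not from anything the review committee did; and department independently affects the outcome. The pooled gap is confounded — condition on department.
Within each level — Mathematics: 83.7% vs 66.8%; Nursing: 26.2% vs 5.2% — Committee D is higher every time.

Committee D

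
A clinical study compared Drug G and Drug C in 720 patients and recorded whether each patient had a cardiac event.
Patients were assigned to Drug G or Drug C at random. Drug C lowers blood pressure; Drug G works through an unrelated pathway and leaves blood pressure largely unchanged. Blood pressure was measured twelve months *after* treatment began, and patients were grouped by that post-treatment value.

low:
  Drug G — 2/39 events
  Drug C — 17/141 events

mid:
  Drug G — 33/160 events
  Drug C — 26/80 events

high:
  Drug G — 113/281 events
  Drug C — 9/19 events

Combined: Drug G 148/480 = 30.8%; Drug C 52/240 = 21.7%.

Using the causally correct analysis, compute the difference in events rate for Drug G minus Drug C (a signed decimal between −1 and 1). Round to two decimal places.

The distribution of blood pressure is itself part of what the drug does — it is an intermediate outcome. Holding it fixed would remove that part of the effect; the total effect is the pooled difference.
The causal difference is the pooled difference: 0.308 − 0.217 = +0.092.

+0.09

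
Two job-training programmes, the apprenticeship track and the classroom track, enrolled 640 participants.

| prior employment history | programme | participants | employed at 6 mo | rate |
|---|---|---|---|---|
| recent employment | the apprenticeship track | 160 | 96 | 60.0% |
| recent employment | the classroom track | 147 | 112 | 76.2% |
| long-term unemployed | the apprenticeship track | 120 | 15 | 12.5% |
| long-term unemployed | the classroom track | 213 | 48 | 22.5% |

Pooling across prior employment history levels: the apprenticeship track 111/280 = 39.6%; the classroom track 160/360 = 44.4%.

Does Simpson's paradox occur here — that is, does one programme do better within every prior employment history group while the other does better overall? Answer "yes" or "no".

no

Within each prior employment history level (recent employment 60.0% vs 76.2%; long-term unemployed 12.5% vs 22.5%), the classroom track has the higher rate every time. Pooled: 39.6% vs 44.4% — the classroom track has the higher rate overall. They agree.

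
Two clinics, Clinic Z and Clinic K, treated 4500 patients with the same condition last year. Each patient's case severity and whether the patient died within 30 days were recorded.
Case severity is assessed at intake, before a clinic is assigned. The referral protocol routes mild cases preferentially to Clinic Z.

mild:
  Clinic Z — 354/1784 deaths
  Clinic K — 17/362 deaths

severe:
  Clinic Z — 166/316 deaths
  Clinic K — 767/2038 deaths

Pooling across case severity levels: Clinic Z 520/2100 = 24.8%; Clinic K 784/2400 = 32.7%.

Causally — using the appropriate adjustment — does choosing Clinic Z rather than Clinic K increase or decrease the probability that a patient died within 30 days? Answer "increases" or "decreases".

Here case severity is a common cause — it drives both which clinic a case falls under and the outcome. The crude comparison mixes populations; the stratum-specific rates are the causally relevant ones.
Within each level — mild: 19.8% vs 4.7%; severe: 52.5% vs 37.6% — Clinic K is lower every time.

increases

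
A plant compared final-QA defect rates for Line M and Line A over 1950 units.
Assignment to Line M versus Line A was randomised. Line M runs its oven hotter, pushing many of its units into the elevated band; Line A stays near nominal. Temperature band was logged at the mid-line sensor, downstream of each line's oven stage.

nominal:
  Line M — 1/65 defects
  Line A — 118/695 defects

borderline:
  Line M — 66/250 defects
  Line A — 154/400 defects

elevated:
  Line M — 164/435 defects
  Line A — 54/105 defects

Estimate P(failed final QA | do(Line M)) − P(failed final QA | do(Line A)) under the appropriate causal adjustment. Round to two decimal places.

+0.04

Stratifying would compare lines among units the lines themselves sorted into in-process temperature band groups — a form of selection on an intermediate. The unconditioned pooled rates give the total causal effect.
The causal difference is the pooled difference: 0.308 − 0.272 = +0.036.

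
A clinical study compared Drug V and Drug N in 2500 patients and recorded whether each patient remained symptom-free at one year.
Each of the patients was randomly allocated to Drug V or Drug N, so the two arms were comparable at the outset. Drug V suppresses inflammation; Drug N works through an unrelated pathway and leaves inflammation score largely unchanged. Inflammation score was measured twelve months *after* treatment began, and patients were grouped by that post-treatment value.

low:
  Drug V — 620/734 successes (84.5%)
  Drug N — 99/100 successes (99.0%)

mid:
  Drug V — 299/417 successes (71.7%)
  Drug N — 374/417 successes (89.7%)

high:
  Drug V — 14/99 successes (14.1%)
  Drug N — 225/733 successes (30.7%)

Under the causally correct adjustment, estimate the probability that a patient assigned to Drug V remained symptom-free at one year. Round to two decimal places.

0.75

Inflammation score is recorded after the drug and is itself shifted by it — it sits on the causal path from drug to outcome. Conditioning on a mediator would strip out part of the effect we want; the pooled comparison gives the total causal effect.
So P(outcome | do(Drug V)) is just the pooled rate for Drug V: 933/1250 = 0.746.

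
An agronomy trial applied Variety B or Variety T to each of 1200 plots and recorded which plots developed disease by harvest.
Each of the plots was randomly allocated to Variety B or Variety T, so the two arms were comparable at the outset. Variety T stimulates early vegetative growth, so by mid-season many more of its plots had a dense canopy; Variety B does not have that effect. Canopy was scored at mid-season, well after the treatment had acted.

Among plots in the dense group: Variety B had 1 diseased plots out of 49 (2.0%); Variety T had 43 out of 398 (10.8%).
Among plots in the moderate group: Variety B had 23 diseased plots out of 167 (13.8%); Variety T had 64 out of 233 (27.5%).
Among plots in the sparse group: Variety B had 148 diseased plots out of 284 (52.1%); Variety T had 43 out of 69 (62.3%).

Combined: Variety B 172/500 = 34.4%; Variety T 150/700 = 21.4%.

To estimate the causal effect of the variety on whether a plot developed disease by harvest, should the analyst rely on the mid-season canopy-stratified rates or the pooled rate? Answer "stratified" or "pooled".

pooled

Mid-season canopy lies on the pathway variety → mid-season canopy → outcome, so adjusting for it blocks the indirect effect. For the total causal effect of variety, use the unadjusted pooled rates.
Pooled: Variety B 34.4% vs Variety T 21.4%; Variety T is lower overall.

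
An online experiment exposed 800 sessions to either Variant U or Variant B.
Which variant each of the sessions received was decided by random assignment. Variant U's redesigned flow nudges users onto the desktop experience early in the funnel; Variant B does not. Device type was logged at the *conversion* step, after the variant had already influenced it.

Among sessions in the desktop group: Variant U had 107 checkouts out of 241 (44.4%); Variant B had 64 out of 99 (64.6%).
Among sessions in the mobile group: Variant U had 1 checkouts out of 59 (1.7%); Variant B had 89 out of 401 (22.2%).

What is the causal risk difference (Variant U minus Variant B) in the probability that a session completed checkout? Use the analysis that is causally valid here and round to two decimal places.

Within every device type level Variant B has the higher rate, yet pooled Variant U does — Simpson's reversal.
Stratifying would compare variants among sessions the variants themselves sorted into device type groups — a form of selection on an intermediate. The unconditioned pooled rates give the total causal effect.
The causal difference is the pooled difference: 0.360 − 0.306 = +0.054.

+0.05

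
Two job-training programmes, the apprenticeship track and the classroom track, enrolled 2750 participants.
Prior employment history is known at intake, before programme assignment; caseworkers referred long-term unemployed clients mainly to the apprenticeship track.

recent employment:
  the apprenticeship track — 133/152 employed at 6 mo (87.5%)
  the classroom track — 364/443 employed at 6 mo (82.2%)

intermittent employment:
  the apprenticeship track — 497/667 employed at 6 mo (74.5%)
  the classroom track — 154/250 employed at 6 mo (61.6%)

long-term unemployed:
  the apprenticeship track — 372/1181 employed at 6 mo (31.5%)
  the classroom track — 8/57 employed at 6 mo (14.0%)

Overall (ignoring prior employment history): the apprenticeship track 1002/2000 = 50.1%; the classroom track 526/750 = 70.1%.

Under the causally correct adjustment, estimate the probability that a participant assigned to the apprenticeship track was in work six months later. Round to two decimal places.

Within every prior employment history level the apprenticeship track has the higher rate, yet pooled the classroom track does — Simpson's reversal.
Prior employment history is set before the programme has any effect — it is not caused by the programme — and it independently drives the outcome. That makes it a confounder, so the causal comparison is within prior employment history levels.
Standardising the apprenticeship track to the population prior employment history mix: 0.216·133/152 + 0.333·497/667 + 0.450·372/1181 = 0.580.

0.58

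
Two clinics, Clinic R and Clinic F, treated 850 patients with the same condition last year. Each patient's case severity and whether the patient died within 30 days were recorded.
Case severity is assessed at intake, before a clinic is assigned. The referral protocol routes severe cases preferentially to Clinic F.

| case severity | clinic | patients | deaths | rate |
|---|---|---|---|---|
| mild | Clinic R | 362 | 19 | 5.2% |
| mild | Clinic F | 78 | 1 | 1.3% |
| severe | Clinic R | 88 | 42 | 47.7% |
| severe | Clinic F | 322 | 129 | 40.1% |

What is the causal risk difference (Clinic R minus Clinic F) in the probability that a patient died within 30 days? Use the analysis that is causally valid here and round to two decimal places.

The imbalance in case severity arose from how patients were allocated, not from anything the clinic did; and case severity independently affects the outcome. The pooled gap is confounded — condition on case severity.
Adjusting over the population distribution of case severity: 0.518·(0.052−0.013) + 0.482·(0.477−0.401) = +0.058.

+0.06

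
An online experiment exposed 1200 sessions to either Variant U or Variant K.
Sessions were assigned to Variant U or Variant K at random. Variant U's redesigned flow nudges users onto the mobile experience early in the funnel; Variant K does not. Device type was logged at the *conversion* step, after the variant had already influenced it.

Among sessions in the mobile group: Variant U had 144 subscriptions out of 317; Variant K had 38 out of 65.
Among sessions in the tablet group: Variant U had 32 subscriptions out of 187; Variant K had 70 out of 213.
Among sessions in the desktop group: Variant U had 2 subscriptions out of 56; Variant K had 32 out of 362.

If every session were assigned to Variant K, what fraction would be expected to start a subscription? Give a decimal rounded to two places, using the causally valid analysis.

0.22

The distribution of device type is itself part of what the variant does — it is an intermediate outcome. Holding it fixed would remove that part of the effect; the total effect is the pooled difference.
So P(outcome | do(Variant K)) is just the pooled rate for Variant K: 140/640 = 0.219.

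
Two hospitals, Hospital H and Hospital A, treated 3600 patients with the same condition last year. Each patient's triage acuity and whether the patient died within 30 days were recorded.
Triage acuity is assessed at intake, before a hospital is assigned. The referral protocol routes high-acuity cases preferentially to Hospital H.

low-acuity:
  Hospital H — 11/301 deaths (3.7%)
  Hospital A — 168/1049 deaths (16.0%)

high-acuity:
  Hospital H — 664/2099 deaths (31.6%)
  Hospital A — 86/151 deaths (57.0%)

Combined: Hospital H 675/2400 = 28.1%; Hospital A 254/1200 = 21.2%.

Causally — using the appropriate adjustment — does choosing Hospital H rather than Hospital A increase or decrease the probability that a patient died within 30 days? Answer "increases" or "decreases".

decreases

Since triage acuity is a pre-existing factor (not a product of the hospital) and it affects the outcome on its own, it is a confounder. The stratified rates, not the pooled rate, identify the causal effect.
Within each level — low-acuity: 3.7% vs 16.0%; high-acuity: 31.6% vs 57.0% — Hospital H is lower every time.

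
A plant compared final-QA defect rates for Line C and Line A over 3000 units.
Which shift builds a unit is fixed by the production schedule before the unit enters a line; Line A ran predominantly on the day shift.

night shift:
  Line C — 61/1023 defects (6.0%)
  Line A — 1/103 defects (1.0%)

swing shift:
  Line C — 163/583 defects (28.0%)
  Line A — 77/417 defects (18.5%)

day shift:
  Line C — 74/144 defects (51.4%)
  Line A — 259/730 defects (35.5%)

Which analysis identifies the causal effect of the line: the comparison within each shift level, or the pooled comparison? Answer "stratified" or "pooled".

stratified

Shift is set before the line has any effect — it is not caused by the line — and it independently drives the outcome. That makes it a confounder, so the causal comparison is within shift levels.
Within each level — night shift: 6.0% vs 1.0%; swing shift: 28.0% vs 18.5%; day shift: 51.4% vs 35.5% — Line A is lower every time.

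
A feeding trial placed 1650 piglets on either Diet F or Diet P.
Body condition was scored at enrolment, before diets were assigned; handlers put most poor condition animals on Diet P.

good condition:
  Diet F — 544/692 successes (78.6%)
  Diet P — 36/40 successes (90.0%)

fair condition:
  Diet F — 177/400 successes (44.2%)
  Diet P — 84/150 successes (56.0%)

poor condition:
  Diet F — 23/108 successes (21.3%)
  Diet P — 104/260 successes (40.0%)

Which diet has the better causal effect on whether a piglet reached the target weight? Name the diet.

Diet P

Since starting body condition is a pre-existing factor (not a product of the diet) and it affects the outcome on its own, it is a confounder. The stratified rates, not the pooled rate, identify the causal effect.
Within each level — good condition: 78.6% vs 90.0%; fair condition: 44.2% vs 56.0%; poor condition: 21.3% vs 40.0% — Diet P is higher every time.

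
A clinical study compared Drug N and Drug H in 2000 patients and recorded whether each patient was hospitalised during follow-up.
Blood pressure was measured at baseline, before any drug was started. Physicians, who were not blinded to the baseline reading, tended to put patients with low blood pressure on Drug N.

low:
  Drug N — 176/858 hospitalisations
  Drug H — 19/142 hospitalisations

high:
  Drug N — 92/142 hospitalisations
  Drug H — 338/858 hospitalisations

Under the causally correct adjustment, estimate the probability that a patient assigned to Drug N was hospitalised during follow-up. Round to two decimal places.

The blood pressure-specific comparison favours Drug H throughout, but the pooled figures favour Drug N. The question is whether to condition on blood pressure.
Blood pressure satisfies the back-door criterion: it is not a descendant of the drug, and it blocks the spurious path from drug to outcome. Adjusting for it (i.e., using the within-blood pressure rates) gives the causal effect.
Standardising Drug N to the population blood pressure mix: 0.500·176/858 + 0.500·92/142 = 0.427.

0.43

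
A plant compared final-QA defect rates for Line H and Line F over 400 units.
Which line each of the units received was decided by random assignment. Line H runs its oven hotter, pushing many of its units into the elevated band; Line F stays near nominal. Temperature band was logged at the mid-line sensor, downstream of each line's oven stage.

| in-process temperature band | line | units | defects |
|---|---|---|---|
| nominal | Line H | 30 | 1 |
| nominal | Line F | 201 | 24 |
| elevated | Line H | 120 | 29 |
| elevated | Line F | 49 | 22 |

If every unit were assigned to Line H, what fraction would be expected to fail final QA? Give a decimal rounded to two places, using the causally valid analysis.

0.20

The in-process temperature band-specific comparison favours Line H throughout, but the pooled figures favour Line F. The question is whether to condition on in-process temperature band.
In-process temperature band here is a post-treatment variable shaped by the line; conditioning on it would introduce bias rather than remove it. The overall comparison is the causal one.
So P(outcome | do(Line H)) is just the pooled rate for Line H: 30/150 = 0.200.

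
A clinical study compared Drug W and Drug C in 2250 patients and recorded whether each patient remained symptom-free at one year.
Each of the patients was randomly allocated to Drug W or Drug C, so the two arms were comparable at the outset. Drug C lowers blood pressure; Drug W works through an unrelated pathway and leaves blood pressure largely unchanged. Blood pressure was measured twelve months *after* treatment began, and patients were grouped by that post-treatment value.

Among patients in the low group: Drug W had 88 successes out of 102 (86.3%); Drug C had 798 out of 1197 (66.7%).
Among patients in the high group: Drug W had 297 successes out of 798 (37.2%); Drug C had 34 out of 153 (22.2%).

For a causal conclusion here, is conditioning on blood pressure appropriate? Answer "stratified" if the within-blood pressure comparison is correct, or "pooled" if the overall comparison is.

pooled

The distribution of blood pressure is itself part of what the drug does — it is an intermediate outcome. Holding it fixed would remove that part of the effect; the total effect is the pooled difference.
Pooled: Drug W 42.8% vs Drug C 61.6%; Drug C is higher overall.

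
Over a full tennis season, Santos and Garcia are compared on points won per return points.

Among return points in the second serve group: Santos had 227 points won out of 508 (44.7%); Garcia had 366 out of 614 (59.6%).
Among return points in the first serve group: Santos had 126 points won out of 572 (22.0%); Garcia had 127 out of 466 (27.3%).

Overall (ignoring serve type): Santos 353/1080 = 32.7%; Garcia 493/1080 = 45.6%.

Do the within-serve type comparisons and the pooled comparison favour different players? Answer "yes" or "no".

Within each serve type level (second serve 44.7% vs 59.6%; first serve 22.0% vs 27.3%), Garcia has the higher rate every time. Pooled: 32.7% vs 45.6% — Garcia has the higher rate overall. They agree.

no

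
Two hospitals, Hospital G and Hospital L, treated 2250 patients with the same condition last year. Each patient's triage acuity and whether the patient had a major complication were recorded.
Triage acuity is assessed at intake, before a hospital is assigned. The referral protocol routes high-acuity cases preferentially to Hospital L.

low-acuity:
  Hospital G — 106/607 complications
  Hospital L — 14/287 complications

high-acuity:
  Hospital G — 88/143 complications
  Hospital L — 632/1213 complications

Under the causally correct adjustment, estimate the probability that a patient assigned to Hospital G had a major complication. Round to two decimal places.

The imbalance in triage acuity arose from how patients were allocated, not from anything the hospital did; and triage acuity independently affects the outcome. The pooled gap is confounded — condition on triage acuity.
Standardising Hospital G to the population triage acuity mix: 0.397·106/607 + 0.603·88/143 = 0.440.

0.44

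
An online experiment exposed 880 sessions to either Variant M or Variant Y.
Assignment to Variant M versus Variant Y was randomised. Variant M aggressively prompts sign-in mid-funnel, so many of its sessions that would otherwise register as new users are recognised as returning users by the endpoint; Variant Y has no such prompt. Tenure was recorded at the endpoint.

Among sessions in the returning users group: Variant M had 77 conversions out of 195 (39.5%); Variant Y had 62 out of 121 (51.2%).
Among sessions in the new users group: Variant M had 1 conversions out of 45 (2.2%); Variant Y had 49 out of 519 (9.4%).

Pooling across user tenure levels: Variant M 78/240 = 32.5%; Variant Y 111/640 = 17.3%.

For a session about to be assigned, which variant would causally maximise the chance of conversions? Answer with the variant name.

User tenure here is a post-treatment variable shaped by the variant; conditioning on it would introduce bias rather than remove it. The overall comparison is the causal one.
Pooled: Variant M 32.5% vs Variant Y 17.3%; Variant M is higher overall.

Variant M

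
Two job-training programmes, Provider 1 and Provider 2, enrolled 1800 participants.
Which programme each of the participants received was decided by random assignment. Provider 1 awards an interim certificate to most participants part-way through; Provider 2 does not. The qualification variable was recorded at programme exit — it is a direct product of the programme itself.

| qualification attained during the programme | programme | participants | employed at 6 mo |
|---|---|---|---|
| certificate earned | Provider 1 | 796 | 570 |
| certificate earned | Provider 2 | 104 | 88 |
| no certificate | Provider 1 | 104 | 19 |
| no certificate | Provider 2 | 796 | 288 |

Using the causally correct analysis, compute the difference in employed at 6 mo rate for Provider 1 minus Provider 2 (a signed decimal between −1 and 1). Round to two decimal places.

Within every qualification attained during the programme level Provider 2 has the higher rate, yet pooled Provider 1 does — Simpson's reversal.
Stratifying would compare programmes among participants the programmes themselves sorted into qualification attained during the programme groups — a form of selection on an intermediate. The unconditioned pooled rates give the total causal effect.
The causal difference is the pooled difference: 0.654 − 0.418 = +0.237.

+0.24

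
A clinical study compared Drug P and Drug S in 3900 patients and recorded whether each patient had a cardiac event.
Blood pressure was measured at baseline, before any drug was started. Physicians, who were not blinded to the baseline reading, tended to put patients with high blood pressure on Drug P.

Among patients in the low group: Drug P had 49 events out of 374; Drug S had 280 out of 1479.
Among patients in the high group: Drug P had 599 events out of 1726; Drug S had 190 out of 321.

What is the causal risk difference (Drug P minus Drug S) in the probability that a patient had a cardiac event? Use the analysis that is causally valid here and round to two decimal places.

-0.16

Since blood pressure is a pre-existing factor (not a product of the drug) and it affects the outcome on its own, it is a confounder. The stratified rates, not the pooled rate, identify the causal effect.
Adjusting over the population distribution of blood pressure: 0.475·(0.131−0.189) + 0.525·(0.347−0.592) = -0.156.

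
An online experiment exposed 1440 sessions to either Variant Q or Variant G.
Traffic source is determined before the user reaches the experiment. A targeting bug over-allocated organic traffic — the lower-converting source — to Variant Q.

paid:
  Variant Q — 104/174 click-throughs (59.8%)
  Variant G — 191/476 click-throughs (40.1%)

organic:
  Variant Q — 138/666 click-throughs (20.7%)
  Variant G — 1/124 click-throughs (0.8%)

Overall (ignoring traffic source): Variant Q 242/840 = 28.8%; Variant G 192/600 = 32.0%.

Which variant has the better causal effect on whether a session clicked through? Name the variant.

Variant Q

The traffic source-specific comparison favours Variant Q throughout, but the pooled figures favour Variant G. The question is whether to condition on traffic source.
Traffic source is set before the variant has any effect — it is not caused by the variant — and it independently drives the outcome. That makes it a confounder, so the causal comparison is within traffic source levels.
Within each level — paid: 59.8% vs 40.1%; organic: 20.7% vs 0.8% — Variant Q is higher every time.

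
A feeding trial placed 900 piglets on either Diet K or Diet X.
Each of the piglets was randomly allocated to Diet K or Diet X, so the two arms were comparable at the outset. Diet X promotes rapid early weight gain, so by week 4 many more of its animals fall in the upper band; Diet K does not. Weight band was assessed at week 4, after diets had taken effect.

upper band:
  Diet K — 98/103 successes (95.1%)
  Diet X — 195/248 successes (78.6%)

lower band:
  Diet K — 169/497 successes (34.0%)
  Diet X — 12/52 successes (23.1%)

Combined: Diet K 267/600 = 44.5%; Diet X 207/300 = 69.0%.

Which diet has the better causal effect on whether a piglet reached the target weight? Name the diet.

The week-4 weight band-specific comparison favours Diet K throughout, but the pooled figures favour Diet X. The question is whether to condition on week-4 weight band.
Stratifying would compare diets among piglets the diets themselves sorted into week-4 weight band groups — a form of selection on an intermediate. The unconditioned pooled rates give the total causal effect.
Pooled: Diet K 44.5% vs Diet X 69.0%; Diet X is higher overall.

Diet X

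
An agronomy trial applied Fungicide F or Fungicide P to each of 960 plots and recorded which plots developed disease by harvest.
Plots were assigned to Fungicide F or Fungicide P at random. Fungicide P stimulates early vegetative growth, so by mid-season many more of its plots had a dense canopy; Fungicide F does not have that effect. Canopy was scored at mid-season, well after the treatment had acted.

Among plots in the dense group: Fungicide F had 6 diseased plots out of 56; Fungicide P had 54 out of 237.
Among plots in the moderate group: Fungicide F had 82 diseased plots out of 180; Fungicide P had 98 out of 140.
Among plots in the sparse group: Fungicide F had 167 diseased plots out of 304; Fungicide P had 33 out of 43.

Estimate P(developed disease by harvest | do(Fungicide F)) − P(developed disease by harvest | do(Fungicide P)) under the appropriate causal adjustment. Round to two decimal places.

+0.03

Mid-season canopy is downstream of the fungicide. One should not condition on a consequence of treatment, so the overall rates are the right comparison.
The causal difference is the pooled difference: 0.472 − 0.440 = +0.032.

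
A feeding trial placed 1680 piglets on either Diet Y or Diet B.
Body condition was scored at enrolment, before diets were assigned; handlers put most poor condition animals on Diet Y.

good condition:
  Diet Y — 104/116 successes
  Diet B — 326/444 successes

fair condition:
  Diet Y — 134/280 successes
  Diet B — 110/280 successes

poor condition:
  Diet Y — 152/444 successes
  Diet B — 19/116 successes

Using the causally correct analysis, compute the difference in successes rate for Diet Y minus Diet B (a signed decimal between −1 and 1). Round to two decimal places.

+0.14

Starting body condition is set before the diet has any effect — it is not caused by the diet — and it independently drives the outcome. That makes it a confounder, so the causal comparison is within starting body condition levels.
Adjusting over the population distribution of starting body condition: 0.333·(0.897−0.734) + 0.333·(0.479−0.393) + 0.333·(0.342−0.164) = +0.142.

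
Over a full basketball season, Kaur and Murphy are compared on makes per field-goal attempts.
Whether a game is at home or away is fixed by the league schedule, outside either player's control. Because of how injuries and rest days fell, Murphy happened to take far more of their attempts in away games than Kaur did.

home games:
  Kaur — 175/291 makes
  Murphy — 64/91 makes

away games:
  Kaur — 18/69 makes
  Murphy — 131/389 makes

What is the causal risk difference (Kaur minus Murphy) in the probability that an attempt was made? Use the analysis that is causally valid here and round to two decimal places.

-0.09

The stratified and pooled comparisons disagree (Murphy wins within each game venue; Kaur wins overall), so the answer turns on the causal role of game venue.
Here game venue is a common cause — it drives both which player a case falls under and the outcome. The crude comparison mixes populations; the stratum-specific rates are the causally relevant ones.
Adjusting over the population distribution of game venue: 0.455·(0.601−0.703) + 0.545·(0.261−0.337) = -0.088.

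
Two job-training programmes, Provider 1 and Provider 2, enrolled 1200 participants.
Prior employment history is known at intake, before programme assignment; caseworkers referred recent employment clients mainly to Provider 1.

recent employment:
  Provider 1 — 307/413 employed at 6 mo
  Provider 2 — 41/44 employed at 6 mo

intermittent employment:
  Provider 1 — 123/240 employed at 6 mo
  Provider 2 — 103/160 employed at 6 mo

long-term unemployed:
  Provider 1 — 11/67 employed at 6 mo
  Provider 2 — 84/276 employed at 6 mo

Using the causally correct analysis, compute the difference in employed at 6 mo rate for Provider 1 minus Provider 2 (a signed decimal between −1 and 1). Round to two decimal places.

-0.16

Nothing the programme does changes prior employment history; the imbalance is an allocation artefact. With prior employment history also predicting the outcome, the pooled figure is confounded, and the within-stratum comparison is the causal one.
Adjusting over the population distribution of prior employment history: 0.381·(0.743−0.932) + 0.333·(0.512−0.644) + 0.286·(0.164−0.304) = -0.156.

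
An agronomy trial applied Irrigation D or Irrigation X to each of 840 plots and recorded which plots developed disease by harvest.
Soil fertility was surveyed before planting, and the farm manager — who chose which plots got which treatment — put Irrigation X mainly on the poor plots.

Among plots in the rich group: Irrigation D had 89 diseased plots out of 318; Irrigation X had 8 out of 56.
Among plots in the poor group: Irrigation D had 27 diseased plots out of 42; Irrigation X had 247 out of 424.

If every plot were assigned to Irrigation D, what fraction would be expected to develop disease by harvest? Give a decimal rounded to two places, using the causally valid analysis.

0.48

Soil fertility satisfies the back-door criterion: it is not a descendant of the irrigation, and it blocks the spurious path from irrigation to outcome. Adjusting for it (i.e., using the within-soil fertility rates) gives the causal effect.
Standardising Irrigation D to the population soil fertility mix: 0.445·89/318 + 0.555·27/42 = 0.481.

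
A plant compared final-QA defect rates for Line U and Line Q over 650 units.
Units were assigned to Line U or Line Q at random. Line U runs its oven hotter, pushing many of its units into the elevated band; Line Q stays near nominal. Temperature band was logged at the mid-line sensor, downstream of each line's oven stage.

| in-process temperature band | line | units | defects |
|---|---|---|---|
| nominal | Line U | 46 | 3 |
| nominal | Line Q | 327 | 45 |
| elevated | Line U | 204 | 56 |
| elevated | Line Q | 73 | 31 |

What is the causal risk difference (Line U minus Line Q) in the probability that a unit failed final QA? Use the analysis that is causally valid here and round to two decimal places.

In-process temperature band is downstream of the line. One should not condition on a consequence of treatment, so the overall rates are the right comparison.
The causal difference is the pooled difference: 0.236 − 0.190 = +0.046.

+0.05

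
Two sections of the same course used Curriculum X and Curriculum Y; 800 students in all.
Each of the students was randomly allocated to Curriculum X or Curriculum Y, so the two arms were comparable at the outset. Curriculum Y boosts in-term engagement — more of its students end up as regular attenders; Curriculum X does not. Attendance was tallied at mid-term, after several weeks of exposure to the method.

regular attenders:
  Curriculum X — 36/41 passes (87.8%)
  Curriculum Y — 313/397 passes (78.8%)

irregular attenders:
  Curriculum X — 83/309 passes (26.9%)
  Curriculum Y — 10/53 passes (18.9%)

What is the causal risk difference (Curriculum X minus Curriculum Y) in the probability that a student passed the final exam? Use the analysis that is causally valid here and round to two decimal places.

-0.38

Within every mid-term attendance level Curriculum X has the higher rate, yet pooled Curriculum Y does — Simpson's reversal.
The distribution of mid-term attendance is itself part of what the teaching method does — it is an intermediate outcome. Holding it fixed would remove that part of the effect; the total effect is the pooled difference.
The causal difference is the pooled difference: 0.340 − 0.718 = -0.378.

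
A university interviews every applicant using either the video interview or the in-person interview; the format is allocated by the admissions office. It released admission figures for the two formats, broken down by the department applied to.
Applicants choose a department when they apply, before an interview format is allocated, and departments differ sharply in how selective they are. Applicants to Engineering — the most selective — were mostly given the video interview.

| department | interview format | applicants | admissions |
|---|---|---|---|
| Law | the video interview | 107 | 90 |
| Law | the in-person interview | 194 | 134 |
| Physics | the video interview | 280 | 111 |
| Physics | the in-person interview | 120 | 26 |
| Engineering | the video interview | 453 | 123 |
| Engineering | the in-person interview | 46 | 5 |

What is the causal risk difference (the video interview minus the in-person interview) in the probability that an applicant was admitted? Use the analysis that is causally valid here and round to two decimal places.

Department is set before the interview format has any effect — it is not caused by the interview format — and it independently drives the outcome. That makes it a confounder, so the causal comparison is within department levels.
Adjusting over the population distribution of department: 0.251·(0.841−0.691) + 0.333·(0.396−0.217) + 0.416·(0.272−0.109) = +0.165.

+0.17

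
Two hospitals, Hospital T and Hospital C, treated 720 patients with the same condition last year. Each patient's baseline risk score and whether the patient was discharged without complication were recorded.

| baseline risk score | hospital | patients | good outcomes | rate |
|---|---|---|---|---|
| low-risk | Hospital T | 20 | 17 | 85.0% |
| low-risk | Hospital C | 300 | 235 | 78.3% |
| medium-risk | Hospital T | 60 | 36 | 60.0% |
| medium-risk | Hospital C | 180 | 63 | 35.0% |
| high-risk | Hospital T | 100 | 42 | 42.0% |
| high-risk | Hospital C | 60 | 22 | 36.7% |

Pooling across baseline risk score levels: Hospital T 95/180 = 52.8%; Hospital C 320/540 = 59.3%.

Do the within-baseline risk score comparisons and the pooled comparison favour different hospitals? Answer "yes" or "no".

yes

Within each baseline risk score level (low-risk 85.0% vs 78.3%; medium-risk 60.0% vs 35.0%; high-risk 42.0% vs 36.7%), Hospital T has the higher rate every time. Pooled: 52.8% vs 59.3% — Hospital C has the higher rate overall. The two comparisons disagree.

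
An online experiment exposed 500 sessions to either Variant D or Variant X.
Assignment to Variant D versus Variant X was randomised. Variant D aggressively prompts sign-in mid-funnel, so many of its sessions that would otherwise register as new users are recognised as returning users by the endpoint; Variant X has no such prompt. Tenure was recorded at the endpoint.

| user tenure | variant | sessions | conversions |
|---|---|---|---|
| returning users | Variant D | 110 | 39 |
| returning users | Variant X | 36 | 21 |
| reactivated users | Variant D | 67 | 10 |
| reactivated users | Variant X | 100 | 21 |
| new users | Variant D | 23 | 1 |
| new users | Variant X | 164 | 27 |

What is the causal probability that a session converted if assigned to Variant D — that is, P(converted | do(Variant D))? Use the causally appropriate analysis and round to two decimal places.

0.25

Within every user tenure level Variant X has the higher rate, yet pooled Variant D does — Simpson's reversal.
Stratifying would compare variants among sessions the variants themselves sorted into user tenure groups — a form of selection on an intermediate. The unconditioned pooled rates give the total causal effect.
So P(outcome | do(Variant D)) is just the pooled rate for Variant D: 50/200 = 0.250.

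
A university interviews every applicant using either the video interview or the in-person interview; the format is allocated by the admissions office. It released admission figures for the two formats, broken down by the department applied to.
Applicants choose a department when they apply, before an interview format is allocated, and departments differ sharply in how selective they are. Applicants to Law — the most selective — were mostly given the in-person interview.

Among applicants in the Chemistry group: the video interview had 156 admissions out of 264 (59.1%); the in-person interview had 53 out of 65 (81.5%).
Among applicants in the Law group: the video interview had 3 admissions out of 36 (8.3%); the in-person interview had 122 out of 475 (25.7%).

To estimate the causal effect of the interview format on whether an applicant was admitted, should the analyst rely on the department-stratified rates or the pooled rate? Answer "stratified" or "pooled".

Department satisfies the back-door criterion: it is not a descendant of the interview format, and it blocks the spurious path from interview format to outcome. Adjusting for it (i.e., using the within-department rates) gives the causal effect.
Within each level — Chemistry: 59.1% vs 81.5%; Law: 8.3% vs 25.7% — the in-person interview is higher every time.

stratified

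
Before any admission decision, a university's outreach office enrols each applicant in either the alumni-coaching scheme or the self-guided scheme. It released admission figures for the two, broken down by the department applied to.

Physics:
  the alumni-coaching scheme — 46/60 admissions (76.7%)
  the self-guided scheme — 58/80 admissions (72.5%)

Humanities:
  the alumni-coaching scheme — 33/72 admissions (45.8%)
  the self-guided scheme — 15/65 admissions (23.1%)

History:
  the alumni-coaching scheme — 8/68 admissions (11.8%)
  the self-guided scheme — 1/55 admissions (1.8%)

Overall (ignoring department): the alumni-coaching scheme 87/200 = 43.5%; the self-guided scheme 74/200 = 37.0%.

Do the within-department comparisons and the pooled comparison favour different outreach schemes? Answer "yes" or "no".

no

Within each department level (Physics 76.7% vs 72.5%; Humanities 45.8% vs 23.1%; History 11.8% vs 1.8%), the alumni-coaching scheme has the higher rate every time. Pooled: 43.5% vs 37.0% — the alumni-coaching scheme has the higher rate overall. They agree.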